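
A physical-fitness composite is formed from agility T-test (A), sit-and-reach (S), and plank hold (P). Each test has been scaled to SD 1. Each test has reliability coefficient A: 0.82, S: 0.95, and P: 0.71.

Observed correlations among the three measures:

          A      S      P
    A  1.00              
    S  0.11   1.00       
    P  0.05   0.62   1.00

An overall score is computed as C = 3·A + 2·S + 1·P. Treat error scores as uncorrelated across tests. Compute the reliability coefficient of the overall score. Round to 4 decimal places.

Var(C) = 3² + 2² + 1 + 2·[6·0.11 + 3·0.05 + 2·0.62] = 14 + 4.1 = 18.1.
Because errors are independent across components, Cov(Tᵢ,Tⱼ) = Cov(Xᵢ,Xⱼ); the off-diagonal part of the true-score variance is the same as above.
True-score variance = [3²·0.82 + 2²·0.95 + 0.71] + 4.1 = 11.89 + 4.1 = 15.99.
Reliability = 15.99 / 18.1 = 0.8834.

0.8834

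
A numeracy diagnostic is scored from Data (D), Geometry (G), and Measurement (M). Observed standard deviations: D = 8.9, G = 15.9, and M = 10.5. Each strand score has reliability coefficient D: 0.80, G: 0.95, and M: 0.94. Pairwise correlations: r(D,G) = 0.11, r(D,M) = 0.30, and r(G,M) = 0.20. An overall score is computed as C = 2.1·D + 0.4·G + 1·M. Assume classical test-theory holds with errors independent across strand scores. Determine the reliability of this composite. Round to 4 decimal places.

Var(C) = 2.1²·8.9² + 0.4²·15.9² + 10.5² + 2·[0.84·8.9·15.9·0.11 + 2.1·8.9·10.5·0.30 + 0.4·15.9·10.5·0.20] = 500.016 + 170.61 = 670.626.
Because errors are independent across components, Cov(Tᵢ,Tⱼ) = Cov(Xᵢ,Xⱼ); the off-diagonal part of the true-score variance is the same as above.
True-score variance = [2.1²·8.9²·0.80 + 0.4²·15.9²·0.95 + 10.5²·0.94] + 170.61 = 421.515 + 170.61 = 592.125.
Reliability = 592.125 / 670.626 = 0.8829.

0.8829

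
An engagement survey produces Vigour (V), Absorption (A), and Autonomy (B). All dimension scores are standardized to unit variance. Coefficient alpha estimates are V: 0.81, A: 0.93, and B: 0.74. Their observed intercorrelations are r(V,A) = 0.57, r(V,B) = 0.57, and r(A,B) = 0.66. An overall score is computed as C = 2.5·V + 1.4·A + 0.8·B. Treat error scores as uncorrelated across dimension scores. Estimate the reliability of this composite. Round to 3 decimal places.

Var(C) = 2.5² + 1.4² + 0.8² + 2·[3.5·0.57 + 2·0.57 + 1.12·0.66] = 8.85 + 7.7484 = 16.5984.
Because errors are independent across components, Cov(Tᵢ,Tⱼ) = Cov(Xᵢ,Xⱼ); the off-diagonal part of the true-score variance is the same as above.
True-score variance = [2.5²·0.81 + 1.4²·0.93 + 0.8²·0.74] + 7.7484 = 7.3589 + 7.7484 = 15.1073.
Reliability = 15.1073 / 16.5984 = 0.910.

0.910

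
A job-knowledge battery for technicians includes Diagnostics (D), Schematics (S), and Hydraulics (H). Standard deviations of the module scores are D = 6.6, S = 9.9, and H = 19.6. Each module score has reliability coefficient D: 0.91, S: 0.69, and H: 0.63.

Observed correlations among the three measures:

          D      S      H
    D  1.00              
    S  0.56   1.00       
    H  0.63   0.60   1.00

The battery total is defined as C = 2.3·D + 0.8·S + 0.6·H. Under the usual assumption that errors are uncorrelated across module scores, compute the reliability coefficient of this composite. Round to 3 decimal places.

Var(C) = 2.3²·6.6² + 0.8²·9.9² + 0.6²·19.6² + 2·[1.84·6.6·9.9·0.56 + 1.38·6.6·19.6·0.63 + 0.48·9.9·19.6·0.60] = 431.456 + 471.351 = 902.807.
Because errors are independent across components, Cov(Tᵢ,Tⱼ) = Cov(Xᵢ,Xⱼ); the off-diagonal part of the true-score variance is the same as above.
True-score variance = [2.3²·6.6²·0.91 + 0.8²·9.9²·0.69 + 0.6²·19.6²·0.63] + 471.351 = 340.102 + 471.351 = 811.453.
Reliability = 811.453 / 902.807 = 0.899.

0.899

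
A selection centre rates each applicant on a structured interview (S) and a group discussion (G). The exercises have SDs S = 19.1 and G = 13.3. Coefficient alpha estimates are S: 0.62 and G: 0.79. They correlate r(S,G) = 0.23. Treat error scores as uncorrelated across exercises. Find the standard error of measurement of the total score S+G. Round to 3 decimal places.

Var(total) = 541.7 + 116.854 = 658.554.
True-score variance = 365.925 + 116.854 = 482.779, so reliability = 0.7331.
Error variance = 658.554 − 482.779 = 175.775; SEM = √175.775 = 13.258.

13.258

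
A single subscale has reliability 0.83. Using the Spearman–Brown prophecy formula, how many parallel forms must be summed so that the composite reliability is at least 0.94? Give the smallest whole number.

4

k ≥ ρ*(1−ρ₁)/(ρ₁(1−ρ*)) = 0.94·0.17 / (0.83·0.06) = 3.209.
Smallest integer k = 4.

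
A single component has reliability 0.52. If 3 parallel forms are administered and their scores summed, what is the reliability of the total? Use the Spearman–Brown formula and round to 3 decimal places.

0.765

ρ_k = kρ / (1 + (k−1)ρ) = 3·0.52 / (1 + 2·0.52) = 1.560 / 2.040 = 0.765.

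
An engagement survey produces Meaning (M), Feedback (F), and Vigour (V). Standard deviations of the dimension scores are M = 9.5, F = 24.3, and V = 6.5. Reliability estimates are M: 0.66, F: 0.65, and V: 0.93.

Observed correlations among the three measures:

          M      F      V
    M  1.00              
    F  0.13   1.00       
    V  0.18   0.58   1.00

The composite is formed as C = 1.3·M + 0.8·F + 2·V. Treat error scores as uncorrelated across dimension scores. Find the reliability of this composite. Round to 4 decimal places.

Var(C) = 1.3²·9.5² + 0.8²·24.3² + 2²·6.5² + 2·[1.04·9.5·24.3·0.13 + 2.6·9.5·6.5·0.18 + 1.6·24.3·6.5·0.58] = 699.436 + 413.375 = 1112.81.
Under uncorrelated errors the observed covariances equal the true-score covariances, so only the own-variance terms attenuate.
True-score variance = [1.3²·9.5²·0.66 + 0.8²·24.3²·0.65 + 2²·6.5²·0.93] + 413.375 = 503.479 + 413.375 = 916.854.
Reliability = 916.854 / 1112.81 = 0.8239.

0.8239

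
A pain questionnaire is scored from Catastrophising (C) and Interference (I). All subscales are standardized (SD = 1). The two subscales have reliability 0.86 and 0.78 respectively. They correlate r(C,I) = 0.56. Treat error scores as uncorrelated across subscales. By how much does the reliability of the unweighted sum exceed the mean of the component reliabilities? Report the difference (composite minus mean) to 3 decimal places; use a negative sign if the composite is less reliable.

Var(sum) = 2 + 1.12 = 3.12; true-score variance = 1.64 + 1.12 = 2.76; composite reliability = 0.8846.
Mean component reliability = 0.8200.
Difference = 0.8846 − 0.8200 = 0.065.

0.065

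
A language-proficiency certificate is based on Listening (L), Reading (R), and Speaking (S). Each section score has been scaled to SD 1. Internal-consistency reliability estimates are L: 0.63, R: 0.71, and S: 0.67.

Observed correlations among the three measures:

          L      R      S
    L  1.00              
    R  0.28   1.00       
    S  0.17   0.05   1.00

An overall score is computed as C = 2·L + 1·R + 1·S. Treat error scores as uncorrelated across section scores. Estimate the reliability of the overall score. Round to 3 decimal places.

0.734

Var(C) = 2² + 1 + 1 + 2·[2·0.28 + 2·0.17 + 0.05] = 6 + 1.9 = 7.9.
Under uncorrelated errors the observed covariances equal the true-score covariances, so only the own-variance terms attenuate.
True-score variance = [2²·0.63 + 0.71 + 0.67] + 1.9 = 3.9 + 1.9 = 5.8.
Reliability = 5.8 / 7.9 = 0.734.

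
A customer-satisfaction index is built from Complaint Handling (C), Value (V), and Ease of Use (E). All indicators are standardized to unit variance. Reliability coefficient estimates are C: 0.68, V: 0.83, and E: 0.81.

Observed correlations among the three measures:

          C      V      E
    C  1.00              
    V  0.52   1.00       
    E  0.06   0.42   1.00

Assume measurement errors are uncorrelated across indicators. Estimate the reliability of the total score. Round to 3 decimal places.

Var(C+V+E) = 3 + 2·[0.52 + 0.06 + 0.42] = 3 + 2 = 5.
Under uncorrelated errors the observed covariances equal the true-score covariances, so only the own-variance terms attenuate.
True-score variance = [0.68 + 0.83 + 0.81] + 2 = 2.32 + 2 = 4.32.
Reliability = 4.32 / 5 = 0.864.

0.864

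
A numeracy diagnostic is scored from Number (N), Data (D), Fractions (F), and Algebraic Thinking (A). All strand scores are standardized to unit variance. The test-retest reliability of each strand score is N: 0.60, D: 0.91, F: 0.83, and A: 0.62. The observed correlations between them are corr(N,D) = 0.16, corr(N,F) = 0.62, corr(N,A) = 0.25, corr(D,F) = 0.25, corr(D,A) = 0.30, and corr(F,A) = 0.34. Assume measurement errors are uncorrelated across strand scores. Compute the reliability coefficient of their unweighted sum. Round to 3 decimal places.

0.867

Var(N+D+F+A) = 4 + 2·[0.16 + 0.62 + 0.25 + 0.25 + 0.30 + 0.34] = 4 + 3.84 = 7.84.
With uncorrelated errors the cross-covariances are all true-score covariance, so they carry over unchanged; only the diagonal terms shrink to ρᵢσᵢ².
True-score variance = [0.60 + 0.91 + 0.83 + 0.62] + 3.84 = 2.96 + 3.84 = 6.8.
Reliability = 6.8 / 7.84 = 0.867.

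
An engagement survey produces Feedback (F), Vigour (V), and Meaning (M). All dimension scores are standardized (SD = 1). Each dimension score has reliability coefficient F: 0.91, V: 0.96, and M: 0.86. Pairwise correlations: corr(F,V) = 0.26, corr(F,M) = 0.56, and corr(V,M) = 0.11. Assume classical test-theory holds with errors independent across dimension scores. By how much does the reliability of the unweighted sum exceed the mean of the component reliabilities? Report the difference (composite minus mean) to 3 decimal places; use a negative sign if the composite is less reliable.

Var(sum) = 3 + 1.86 = 4.86; true-score variance = 2.73 + 1.86 = 4.59; composite reliability = 0.9444.
Mean component reliability = 0.9100.
Difference = 0.9444 − 0.9100 = 0.034.

0.034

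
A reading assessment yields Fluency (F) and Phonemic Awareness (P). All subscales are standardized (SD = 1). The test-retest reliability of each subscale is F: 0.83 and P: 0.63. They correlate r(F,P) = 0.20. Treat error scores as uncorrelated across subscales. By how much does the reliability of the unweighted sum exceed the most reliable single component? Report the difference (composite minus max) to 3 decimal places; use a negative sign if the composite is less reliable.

Var(sum) = 2 + 0.4 = 2.4; true-score variance = 1.46 + 0.4 = 1.86; composite reliability = 0.7750.
Max component reliability = 0.8300.
Difference = 0.7750 − 0.8300 = -0.055.

-0.055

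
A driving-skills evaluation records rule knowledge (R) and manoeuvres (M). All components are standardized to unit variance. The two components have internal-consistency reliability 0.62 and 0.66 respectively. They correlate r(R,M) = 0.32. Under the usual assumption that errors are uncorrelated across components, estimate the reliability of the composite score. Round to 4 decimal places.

Var(R+M) = 2 + 2·[0.32] = 2 + 0.64 = 2.64.
Because errors are independent across components, Cov(Tᵢ,Tⱼ) = Cov(Xᵢ,Xⱼ); the off-diagonal part of the true-score variance is the same as above.
True-score variance = [0.62 + 0.66] + 0.64 = 1.28 + 0.64 = 1.92.
Reliability = 1.92 / 2.64 = 0.7273.

0.7273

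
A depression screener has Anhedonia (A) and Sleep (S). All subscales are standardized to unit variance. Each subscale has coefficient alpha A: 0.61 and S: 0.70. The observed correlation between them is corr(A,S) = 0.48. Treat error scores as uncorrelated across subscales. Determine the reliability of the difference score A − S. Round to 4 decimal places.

Var(A−S) = 1 + 1 − 2·0.48 = 2 − 0.96 = 1.04.
Because errors are independent across components, Cov(Tᵢ,Tⱼ) = Cov(Xᵢ,Xⱼ); the off-diagonal part of the true-score variance is the same as above.
True-score variance = [0.61 + 0.70] − 0.96 = 1.31 − 0.96 = 0.35.
Reliability = 0.35 / 1.04 = 0.3365.

0.3365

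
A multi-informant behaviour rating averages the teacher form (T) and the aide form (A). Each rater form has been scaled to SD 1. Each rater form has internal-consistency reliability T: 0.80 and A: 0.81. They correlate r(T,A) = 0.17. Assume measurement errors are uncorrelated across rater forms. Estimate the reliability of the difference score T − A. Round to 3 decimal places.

Var(T−A) = 1 + 1 − 2·0.17 = 2 − 0.34 = 1.66.
Under uncorrelated errors the observed covariances equal the true-score covariances, so only the own-variance terms attenuate.
True-score variance = [0.80 + 0.81] − 0.34 = 1.61 − 0.34 = 1.27.
Reliability = 1.27 / 1.66 = 0.765.

0.765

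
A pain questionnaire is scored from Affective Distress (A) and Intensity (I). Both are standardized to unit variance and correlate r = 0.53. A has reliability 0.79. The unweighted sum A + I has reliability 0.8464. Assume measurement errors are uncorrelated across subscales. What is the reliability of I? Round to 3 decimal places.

0.740

Var(A+I) = 2 + 2·0.53 = 3.060.
True-score variance = ρ_A + ρ_I + 2·0.53, so 0.8464 = (0.79 + ρ_I + 1.06) / 3.060.
ρ_I = 0.8464·3.060 − 0.79 − 1.06 = 0.740.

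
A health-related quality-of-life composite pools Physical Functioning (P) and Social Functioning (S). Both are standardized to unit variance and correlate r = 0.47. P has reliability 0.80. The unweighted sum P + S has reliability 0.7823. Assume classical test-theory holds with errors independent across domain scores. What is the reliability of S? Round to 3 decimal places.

Var(P+S) = 2 + 2·0.47 = 2.940.
True-score variance = ρ_P + ρ_S + 2·0.47, so 0.7823 = (0.80 + ρ_S + 0.94) / 2.940.
ρ_S = 0.7823·2.940 − 0.80 − 0.94 = 0.560.

0.560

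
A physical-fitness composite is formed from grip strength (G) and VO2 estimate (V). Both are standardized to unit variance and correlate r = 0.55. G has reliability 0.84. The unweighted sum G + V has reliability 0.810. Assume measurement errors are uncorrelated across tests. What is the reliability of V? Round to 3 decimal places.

Var(G+V) = 2 + 2·0.55 = 3.100.
True-score variance = ρ_G + ρ_V + 2·0.55, so 0.810 = (0.84 + ρ_V + 1.10) / 3.100.
ρ_V = 0.810·3.100 − 0.84 − 1.10 = 0.571.

0.571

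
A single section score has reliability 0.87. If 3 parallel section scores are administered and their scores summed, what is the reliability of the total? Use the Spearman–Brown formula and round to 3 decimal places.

ρ_k = kρ / (1 + (k−1)ρ) = 3·0.87 / (1 + 2·0.87) = 2.610 / 2.740 = 0.953.

0.953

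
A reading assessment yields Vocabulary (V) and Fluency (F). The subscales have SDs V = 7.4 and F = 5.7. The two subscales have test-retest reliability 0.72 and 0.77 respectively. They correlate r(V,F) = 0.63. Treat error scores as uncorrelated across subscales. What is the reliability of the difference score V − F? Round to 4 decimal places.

Var(V−F) = 7.4² + 5.7² − 2·7.4·5.7·0.63 = 87.25 − 53.1468 = 34.1032.
Because errors are independent across components, Cov(Tᵢ,Tⱼ) = Cov(Xᵢ,Xⱼ); the off-diagonal part of the true-score variance is the same as above.
True-score variance = [7.4²·0.72 + 5.7²·0.77] − 53.1468 = 64.4445 − 53.1468 = 11.2977.
Reliability = 11.2977 / 34.1032 = 0.3313.

0.3313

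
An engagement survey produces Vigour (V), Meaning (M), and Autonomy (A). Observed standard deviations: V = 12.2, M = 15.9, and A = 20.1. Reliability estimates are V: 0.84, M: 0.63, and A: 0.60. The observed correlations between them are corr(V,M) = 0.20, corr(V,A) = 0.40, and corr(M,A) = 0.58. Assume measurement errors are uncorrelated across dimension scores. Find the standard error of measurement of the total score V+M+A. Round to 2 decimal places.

Var(total) = 805.66 + 644.492 = 1450.15.
True-score variance = 526.702 + 644.492 = 1171.19, so reliability = 0.8076.
Error variance = 1450.15 − 1171.19 = 278.958; SEM = √278.958 = 16.70.

16.70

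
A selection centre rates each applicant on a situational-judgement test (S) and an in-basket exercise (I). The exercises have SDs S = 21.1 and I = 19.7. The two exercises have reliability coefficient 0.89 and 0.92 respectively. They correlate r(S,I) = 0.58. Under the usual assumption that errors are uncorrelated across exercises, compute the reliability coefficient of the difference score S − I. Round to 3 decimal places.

0.772

Var(S−I) = 21.1² + 19.7² − 2·21.1·19.7·0.58 = 833.3 − 482.177 = 351.123.
With uncorrelated errors the cross-covariances are all true-score covariance, so they carry over unchanged; only the diagonal terms shrink to ρᵢσᵢ².
True-score variance = [21.1²·0.89 + 19.7²·0.92] − 482.177 = 753.28 − 482.177 = 271.103.
Reliability = 271.103 / 351.123 = 0.772.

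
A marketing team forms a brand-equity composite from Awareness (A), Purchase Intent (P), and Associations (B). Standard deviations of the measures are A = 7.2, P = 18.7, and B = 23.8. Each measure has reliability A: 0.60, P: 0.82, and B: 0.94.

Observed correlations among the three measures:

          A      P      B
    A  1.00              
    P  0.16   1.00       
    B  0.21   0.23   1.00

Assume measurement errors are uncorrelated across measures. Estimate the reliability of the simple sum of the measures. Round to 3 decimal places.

0.909

Var(A+P+B) = 7.2² + 18.7² + 23.8² + 2·[7.2·18.7·0.16 + 7.2·23.8·0.21 + 18.7·23.8·0.23] = 967.97 + 319.784 = 1287.75.
With uncorrelated errors the cross-covariances are all true-score covariance, so they carry over unchanged; only the diagonal terms shrink to ρᵢσᵢ².
True-score variance = [7.2²·0.60 + 18.7²·0.82 + 23.8²·0.94] + 319.784 = 850.303 + 319.784 = 1170.09.
Reliability = 1170.09 / 1287.75 = 0.909.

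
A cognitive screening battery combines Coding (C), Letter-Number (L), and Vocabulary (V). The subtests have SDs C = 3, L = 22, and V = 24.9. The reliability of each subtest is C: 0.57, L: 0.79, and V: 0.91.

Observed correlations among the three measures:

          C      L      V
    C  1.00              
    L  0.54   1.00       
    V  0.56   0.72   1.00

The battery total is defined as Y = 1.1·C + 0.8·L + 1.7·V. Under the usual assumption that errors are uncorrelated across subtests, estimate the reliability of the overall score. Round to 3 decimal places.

Var(Y) = 1.1²·3² + 0.8²·22² + 1.7²·24.9² + 2·[0.88·3·22·0.54 + 1.87·3·24.9·0.56 + 1.36·22·24.9·0.72] = 2112.48 + 1291.99 = 3404.47.
With uncorrelated errors the cross-covariances are all true-score covariance, so they carry over unchanged; only the diagonal terms shrink to ρᵢσᵢ².
True-score variance = [1.1²·3²·0.57 + 0.8²·22²·0.79 + 1.7²·24.9²·0.91] + 1291.99 = 1881.48 + 1291.99 = 3173.47.
Reliability = 3173.47 / 3404.47 = 0.932.

0.932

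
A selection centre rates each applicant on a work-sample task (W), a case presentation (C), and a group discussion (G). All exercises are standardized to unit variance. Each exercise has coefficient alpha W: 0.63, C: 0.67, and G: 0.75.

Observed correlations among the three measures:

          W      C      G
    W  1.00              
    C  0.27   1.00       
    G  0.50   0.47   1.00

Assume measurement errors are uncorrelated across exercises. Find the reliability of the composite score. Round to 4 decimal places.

Var(W+C+G) = 3 + 2·[0.27 + 0.50 + 0.47] = 3 + 2.48 = 5.48.
Because errors are independent across components, Cov(Tᵢ,Tⱼ) = Cov(Xᵢ,Xⱼ); the off-diagonal part of the true-score variance is the same as above.
True-score variance = [0.63 + 0.67 + 0.75] + 2.48 = 2.05 + 2.48 = 4.53.
Reliability = 4.53 / 5.48 = 0.8266.

0.8266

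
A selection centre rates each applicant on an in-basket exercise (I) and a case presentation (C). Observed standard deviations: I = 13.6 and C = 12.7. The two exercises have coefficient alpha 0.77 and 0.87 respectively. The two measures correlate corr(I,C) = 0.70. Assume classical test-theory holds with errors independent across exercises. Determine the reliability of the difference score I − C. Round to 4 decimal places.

0.3919

Var(I−C) = 13.6² + 12.7² − 2·13.6·12.7·0.70 = 346.25 − 241.808 = 104.442.
Under uncorrelated errors the observed covariances equal the true-score covariances, so only the own-variance terms attenuate.
True-score variance = [13.6²·0.77 + 12.7²·0.87] − 241.808 = 282.741 − 241.808 = 40.9335.
Reliability = 40.9335 / 104.442 = 0.3919.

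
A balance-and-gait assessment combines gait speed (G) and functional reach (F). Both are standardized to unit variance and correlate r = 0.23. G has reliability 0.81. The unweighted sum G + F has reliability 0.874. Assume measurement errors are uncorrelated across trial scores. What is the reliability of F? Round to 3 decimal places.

0.880

Var(G+F) = 2 + 2·0.23 = 2.460.
True-score variance = ρ_G + ρ_F + 2·0.23, so 0.874 = (0.81 + ρ_F + 0.46) / 2.460.
ρ_F = 0.874·2.460 − 0.81 − 0.46 = 0.880.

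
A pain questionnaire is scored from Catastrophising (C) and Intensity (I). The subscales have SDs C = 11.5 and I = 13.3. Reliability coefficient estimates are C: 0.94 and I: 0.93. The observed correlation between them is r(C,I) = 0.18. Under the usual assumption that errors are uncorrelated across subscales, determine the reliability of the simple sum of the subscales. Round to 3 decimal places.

0.944

Var(C+I) = 11.5² + 13.3² + 2·[11.5·13.3·0.18] = 309.14 + 55.062 = 364.202.
With uncorrelated errors the cross-covariances are all true-score covariance, so they carry over unchanged; only the diagonal terms shrink to ρᵢσᵢ².
True-score variance = [11.5²·0.94 + 13.3²·0.93] + 55.062 = 288.823 + 55.062 = 343.885.
Reliability = 343.885 / 364.202 = 0.944.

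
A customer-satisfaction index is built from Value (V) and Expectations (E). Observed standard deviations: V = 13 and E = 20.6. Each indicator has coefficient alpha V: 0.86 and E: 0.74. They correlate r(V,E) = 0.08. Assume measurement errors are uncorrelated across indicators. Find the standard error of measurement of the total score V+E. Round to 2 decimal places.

11.58

Var(total) = 593.36 + 42.848 = 636.208.
True-score variance = 459.366 + 42.848 = 502.214, so reliability = 0.7894.
Error variance = 636.208 − 502.214 = 133.994; SEM = √133.994 = 11.58.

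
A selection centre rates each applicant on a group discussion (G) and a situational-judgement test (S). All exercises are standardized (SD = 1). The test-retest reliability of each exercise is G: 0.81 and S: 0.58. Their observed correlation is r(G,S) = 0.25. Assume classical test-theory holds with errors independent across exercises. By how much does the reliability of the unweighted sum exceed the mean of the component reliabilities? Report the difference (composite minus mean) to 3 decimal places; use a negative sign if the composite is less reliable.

0.061

Var(sum) = 2 + 0.5 = 2.5; true-score variance = 1.39 + 0.5 = 1.89; composite reliability = 0.7560.
Mean component reliability = 0.6950.
Difference = 0.7560 − 0.6950 = 0.061.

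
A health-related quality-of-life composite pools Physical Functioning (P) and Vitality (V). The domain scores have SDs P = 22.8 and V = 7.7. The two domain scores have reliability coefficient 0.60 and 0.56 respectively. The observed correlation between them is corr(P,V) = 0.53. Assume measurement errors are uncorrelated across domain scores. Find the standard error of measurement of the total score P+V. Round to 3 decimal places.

15.298

Var(total) = 579.13 + 186.094 = 765.224.
True-score variance = 345.106 + 186.094 = 531.2, so reliability = 0.6942.
Error variance = 765.224 − 531.2 = 234.024; SEM = √234.024 = 15.298.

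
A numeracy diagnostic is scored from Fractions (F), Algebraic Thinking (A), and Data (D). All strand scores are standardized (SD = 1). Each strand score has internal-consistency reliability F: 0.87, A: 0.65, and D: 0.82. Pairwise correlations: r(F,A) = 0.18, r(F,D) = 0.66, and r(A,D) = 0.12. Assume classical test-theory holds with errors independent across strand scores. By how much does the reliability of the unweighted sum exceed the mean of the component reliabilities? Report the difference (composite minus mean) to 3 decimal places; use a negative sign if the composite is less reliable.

Var(sum) = 3 + 1.92 = 4.92; true-score variance = 2.34 + 1.92 = 4.26; composite reliability = 0.8659.
Mean component reliability = 0.7800.
Difference = 0.8659 − 0.7800 = 0.086.

0.086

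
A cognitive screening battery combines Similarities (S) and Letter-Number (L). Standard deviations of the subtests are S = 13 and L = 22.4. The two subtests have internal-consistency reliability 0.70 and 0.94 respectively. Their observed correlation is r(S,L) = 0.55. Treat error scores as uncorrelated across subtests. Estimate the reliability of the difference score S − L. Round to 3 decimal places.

0.769

Var(S−L) = 13² + 22.4² − 2·13·22.4·0.55 = 670.76 − 320.32 = 350.44.
Because errors are independent across components, Cov(Tᵢ,Tⱼ) = Cov(Xᵢ,Xⱼ); the off-diagonal part of the true-score variance is the same as above.
True-score variance = [13²·0.70 + 22.4²·0.94] − 320.32 = 589.954 − 320.32 = 269.634.
Reliability = 269.634 / 350.44 = 0.769.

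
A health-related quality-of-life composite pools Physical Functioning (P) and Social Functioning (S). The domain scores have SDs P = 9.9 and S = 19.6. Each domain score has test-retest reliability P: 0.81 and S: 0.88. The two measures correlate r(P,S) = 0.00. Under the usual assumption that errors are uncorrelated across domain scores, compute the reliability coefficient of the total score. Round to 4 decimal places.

Var(P+S) = 9.9² + 19.6² + 2·[9.9·19.6·0.00] = 482.17 + 0 = 482.17.
Because errors are independent across components, Cov(Tᵢ,Tⱼ) = Cov(Xᵢ,Xⱼ); the off-diagonal part of the true-score variance is the same as above.
True-score variance = [9.9²·0.81 + 19.6²·0.88] + 0 = 417.449 + 0 = 417.449.
Reliability = 417.449 / 482.17 = 0.8658.

0.8658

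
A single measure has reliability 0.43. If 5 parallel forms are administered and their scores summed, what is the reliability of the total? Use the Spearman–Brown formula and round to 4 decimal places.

ρ_k = kρ / (1 + (k−1)ρ) = 5·0.43 / (1 + 4·0.43) = 2.150 / 2.720 = 0.7904.

0.7904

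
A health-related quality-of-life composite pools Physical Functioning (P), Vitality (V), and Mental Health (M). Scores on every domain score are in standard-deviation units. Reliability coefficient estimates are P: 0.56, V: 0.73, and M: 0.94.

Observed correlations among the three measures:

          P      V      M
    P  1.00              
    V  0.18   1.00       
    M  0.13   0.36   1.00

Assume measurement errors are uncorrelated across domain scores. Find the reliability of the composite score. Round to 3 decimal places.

0.823

Var(P+V+M) = 3 + 2·[0.18 + 0.13 + 0.36] = 3 + 1.34 = 4.34.
With uncorrelated errors the cross-covariances are all true-score covariance, so they carry over unchanged; only the diagonal terms shrink to ρᵢσᵢ².
True-score variance = [0.56 + 0.73 + 0.94] + 1.34 = 2.23 + 1.34 = 3.57.
Reliability = 3.57 / 4.34 = 0.823.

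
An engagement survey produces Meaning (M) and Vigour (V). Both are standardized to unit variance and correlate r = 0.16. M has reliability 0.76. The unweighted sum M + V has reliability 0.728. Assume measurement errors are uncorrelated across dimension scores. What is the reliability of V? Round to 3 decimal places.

0.609

Var(M+V) = 2 + 2·0.16 = 2.320.
True-score variance = ρ_M + ρ_V + 2·0.16, so 0.728 = (0.76 + ρ_V + 0.32) / 2.320.
ρ_V = 0.728·2.320 − 0.76 − 0.32 = 0.609.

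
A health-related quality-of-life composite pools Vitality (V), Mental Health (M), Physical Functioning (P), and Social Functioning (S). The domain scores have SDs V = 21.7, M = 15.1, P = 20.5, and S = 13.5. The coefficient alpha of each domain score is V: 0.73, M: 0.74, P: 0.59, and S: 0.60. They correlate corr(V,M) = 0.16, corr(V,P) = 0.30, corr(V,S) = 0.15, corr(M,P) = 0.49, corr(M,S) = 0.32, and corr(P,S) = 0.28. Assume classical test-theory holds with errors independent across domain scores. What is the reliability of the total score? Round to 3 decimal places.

Var(V+M+P+S) = 21.7² + 15.1² + 20.5² + 13.5² + 2·[21.7·15.1·0.16 + 21.7·20.5·0.30 + 21.7·13.5·0.15 + 15.1·20.5·0.49 + 15.1·13.5·0.32 + 20.5·13.5·0.28] = 1301.4 + 1048.45 = 2349.85.
Because errors are independent across components, Cov(Tᵢ,Tⱼ) = Cov(Xᵢ,Xⱼ); the off-diagonal part of the true-score variance is the same as above.
True-score variance = [21.7²·0.73 + 15.1²·0.74 + 20.5²·0.59 + 13.5²·0.60] + 1048.45 = 869.775 + 1048.45 = 1918.23.
Reliability = 1918.23 / 2349.85 = 0.816.

0.816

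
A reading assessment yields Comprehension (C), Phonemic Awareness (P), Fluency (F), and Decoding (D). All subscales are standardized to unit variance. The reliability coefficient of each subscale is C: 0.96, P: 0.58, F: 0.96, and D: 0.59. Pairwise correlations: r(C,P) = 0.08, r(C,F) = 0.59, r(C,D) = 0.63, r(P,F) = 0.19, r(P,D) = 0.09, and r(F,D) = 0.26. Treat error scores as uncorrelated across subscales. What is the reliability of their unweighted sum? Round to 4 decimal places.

Var(C+P+F+D) = 4 + 2·[0.08 + 0.59 + 0.63 + 0.19 + 0.09 + 0.26] = 4 + 3.68 = 7.68.
Because errors are independent across components, Cov(Tᵢ,Tⱼ) = Cov(Xᵢ,Xⱼ); the off-diagonal part of the true-score variance is the same as above.
True-score variance = [0.96 + 0.58 + 0.96 + 0.59] + 3.68 = 3.09 + 3.68 = 6.77.
Reliability = 6.77 / 7.68 = 0.8815.

0.8815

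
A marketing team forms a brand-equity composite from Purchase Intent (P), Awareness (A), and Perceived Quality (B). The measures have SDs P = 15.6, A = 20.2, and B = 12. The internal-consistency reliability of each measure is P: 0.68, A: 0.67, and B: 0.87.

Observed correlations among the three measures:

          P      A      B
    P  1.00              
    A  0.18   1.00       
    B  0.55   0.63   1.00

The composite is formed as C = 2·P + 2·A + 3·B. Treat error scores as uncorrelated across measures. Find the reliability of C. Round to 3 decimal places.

0.863

Var(C) = 2²·15.6² + 2²·20.2² + 3²·12² + 2·[4·15.6·20.2·0.18 + 6·15.6·12·0.55 + 6·20.2·12·0.63] = 3901.6 + 3521.84 = 7423.44.
With uncorrelated errors the cross-covariances are all true-score covariance, so they carry over unchanged; only the diagonal terms shrink to ρᵢσᵢ².
True-score variance = [2²·15.6²·0.68 + 2²·20.2²·0.67 + 3²·12²·0.87] + 3521.84 = 2883.01 + 3521.84 = 6404.84.
Reliability = 6404.84 / 7423.44 = 0.863.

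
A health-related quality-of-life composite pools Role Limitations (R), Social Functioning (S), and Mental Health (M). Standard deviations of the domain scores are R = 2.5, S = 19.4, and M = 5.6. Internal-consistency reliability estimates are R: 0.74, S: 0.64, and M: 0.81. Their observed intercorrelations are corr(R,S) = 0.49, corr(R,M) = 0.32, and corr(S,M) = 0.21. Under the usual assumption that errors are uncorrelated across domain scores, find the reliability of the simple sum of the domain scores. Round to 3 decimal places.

0.723

Var(R+S+M) = 2.5² + 19.4² + 5.6² + 2·[2.5·19.4·0.49 + 2.5·5.6·0.32 + 19.4·5.6·0.21] = 413.97 + 102.119 = 516.089.
Under uncorrelated errors the observed covariances equal the true-score covariances, so only the own-variance terms attenuate.
True-score variance = [2.5²·0.74 + 19.4²·0.64 + 5.6²·0.81] + 102.119 = 270.897 + 102.119 = 373.016.
Reliability = 373.016 / 516.089 = 0.723.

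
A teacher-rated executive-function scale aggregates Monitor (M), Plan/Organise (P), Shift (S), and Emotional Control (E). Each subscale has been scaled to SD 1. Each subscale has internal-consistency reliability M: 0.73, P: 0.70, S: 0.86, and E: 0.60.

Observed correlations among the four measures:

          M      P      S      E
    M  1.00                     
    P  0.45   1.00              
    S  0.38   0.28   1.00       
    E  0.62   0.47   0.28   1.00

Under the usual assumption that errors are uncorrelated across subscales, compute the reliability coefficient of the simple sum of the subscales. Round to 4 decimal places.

Var(M+P+S+E) = 4 + 2·[0.45 + 0.38 + 0.62 + 0.28 + 0.47 + 0.28] = 4 + 4.96 = 8.96.
With uncorrelated errors the cross-covariances are all true-score covariance, so they carry over unchanged; only the diagonal terms shrink to ρᵢσᵢ².
True-score variance = [0.73 + 0.70 + 0.86 + 0.60] + 4.96 = 2.89 + 4.96 = 7.85.
Reliability = 7.85 / 8.96 = 0.8761.

0.8761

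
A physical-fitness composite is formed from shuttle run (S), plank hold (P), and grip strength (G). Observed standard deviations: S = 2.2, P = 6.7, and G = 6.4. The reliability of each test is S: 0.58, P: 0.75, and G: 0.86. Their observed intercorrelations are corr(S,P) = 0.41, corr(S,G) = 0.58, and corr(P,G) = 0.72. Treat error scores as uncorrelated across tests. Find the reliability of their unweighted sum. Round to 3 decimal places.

Var(S+P+G) = 2.2² + 6.7² + 6.4² + 2·[2.2·6.7·0.41 + 2.2·6.4·0.58 + 6.7·6.4·0.72] = 90.69 + 90.1668 = 180.857.
Under uncorrelated errors the observed covariances equal the true-score covariances, so only the own-variance terms attenuate.
True-score variance = [2.2²·0.58 + 6.7²·0.75 + 6.4²·0.86] + 90.1668 = 71.7003 + 90.1668 = 161.867.
Reliability = 161.867 / 180.857 = 0.895.

0.895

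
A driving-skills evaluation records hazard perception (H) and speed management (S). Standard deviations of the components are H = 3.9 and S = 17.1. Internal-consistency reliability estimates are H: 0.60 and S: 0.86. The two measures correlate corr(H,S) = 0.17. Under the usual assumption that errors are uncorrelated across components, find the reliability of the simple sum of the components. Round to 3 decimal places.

Var(H+S) = 3.9² + 17.1² + 2·[3.9·17.1·0.17] = 307.62 + 22.6746 = 330.295.
Because errors are independent across components, Cov(Tᵢ,Tⱼ) = Cov(Xᵢ,Xⱼ); the off-diagonal part of the true-score variance is the same as above.
True-score variance = [3.9²·0.60 + 17.1²·0.86] + 22.6746 = 260.599 + 22.6746 = 283.273.
Reliability = 283.273 / 330.295 = 0.858.

0.858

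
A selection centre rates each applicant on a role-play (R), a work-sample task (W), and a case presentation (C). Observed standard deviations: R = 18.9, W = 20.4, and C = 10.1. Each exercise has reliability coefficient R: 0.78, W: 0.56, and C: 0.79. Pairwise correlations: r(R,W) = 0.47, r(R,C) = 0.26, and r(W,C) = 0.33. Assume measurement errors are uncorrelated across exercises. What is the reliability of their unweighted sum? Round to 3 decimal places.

0.808

Var(R+W+C) = 18.9² + 20.4² + 10.1² + 2·[18.9·20.4·0.47 + 18.9·10.1·0.26 + 20.4·10.1·0.33] = 875.38 + 597.676 = 1473.06.
With uncorrelated errors the cross-covariances are all true-score covariance, so they carry over unchanged; only the diagonal terms shrink to ρᵢσᵢ².
True-score variance = [18.9²·0.78 + 20.4²·0.56 + 10.1²·0.79] + 597.676 = 592.261 + 597.676 = 1189.94.
Reliability = 1189.94 / 1473.06 = 0.808.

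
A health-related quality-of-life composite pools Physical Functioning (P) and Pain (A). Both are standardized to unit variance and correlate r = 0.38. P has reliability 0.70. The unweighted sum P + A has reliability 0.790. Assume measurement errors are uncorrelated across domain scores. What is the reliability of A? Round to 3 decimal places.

Var(P+A) = 2 + 2·0.38 = 2.760.
True-score variance = ρ_P + ρ_A + 2·0.38, so 0.790 = (0.70 + ρ_A + 0.76) / 2.760.
ρ_A = 0.790·2.760 − 0.70 − 0.76 = 0.720.

0.720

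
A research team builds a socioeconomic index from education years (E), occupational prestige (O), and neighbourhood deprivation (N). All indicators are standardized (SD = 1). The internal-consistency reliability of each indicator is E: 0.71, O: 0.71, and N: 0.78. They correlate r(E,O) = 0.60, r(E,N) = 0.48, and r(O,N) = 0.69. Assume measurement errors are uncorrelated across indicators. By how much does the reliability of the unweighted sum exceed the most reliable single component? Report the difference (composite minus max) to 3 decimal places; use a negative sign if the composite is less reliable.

0.098

Var(sum) = 3 + 3.54 = 6.54; true-score variance = 2.2 + 3.54 = 5.74; composite reliability = 0.8777.
Max component reliability = 0.7800.
Difference = 0.8777 − 0.7800 = 0.098.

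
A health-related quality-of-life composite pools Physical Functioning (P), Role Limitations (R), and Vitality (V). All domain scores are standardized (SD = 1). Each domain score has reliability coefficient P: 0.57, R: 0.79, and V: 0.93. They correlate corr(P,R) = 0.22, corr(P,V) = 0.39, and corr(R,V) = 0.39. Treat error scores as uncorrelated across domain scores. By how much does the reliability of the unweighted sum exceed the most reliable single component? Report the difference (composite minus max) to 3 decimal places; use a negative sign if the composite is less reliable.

Var(sum) = 3 + 2 = 5; true-score variance = 2.29 + 2 = 4.29; composite reliability = 0.8580.
Max component reliability = 0.9300.
Difference = 0.8580 − 0.9300 = -0.072.

-0.072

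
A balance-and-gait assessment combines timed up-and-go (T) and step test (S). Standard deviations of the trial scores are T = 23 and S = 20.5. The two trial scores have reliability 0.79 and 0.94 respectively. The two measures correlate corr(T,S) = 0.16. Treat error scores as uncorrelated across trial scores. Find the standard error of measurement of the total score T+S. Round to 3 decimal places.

11.675

Var(total) = 949.25 + 150.88 = 1100.13.
True-score variance = 812.945 + 150.88 = 963.825, so reliability = 0.8761.
Error variance = 1100.13 − 963.825 = 136.305; SEM = √136.305 = 11.675.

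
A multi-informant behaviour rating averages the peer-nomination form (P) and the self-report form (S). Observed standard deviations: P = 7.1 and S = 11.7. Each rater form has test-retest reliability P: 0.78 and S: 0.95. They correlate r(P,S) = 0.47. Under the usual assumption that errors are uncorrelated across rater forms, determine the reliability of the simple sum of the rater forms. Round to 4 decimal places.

Var(P+S) = 7.1² + 11.7² + 2·[7.1·11.7·0.47] = 187.3 + 78.0858 = 265.386.
Because errors are independent across components, Cov(Tᵢ,Tⱼ) = Cov(Xᵢ,Xⱼ); the off-diagonal part of the true-score variance is the same as above.
True-score variance = [7.1²·0.78 + 11.7²·0.95] + 78.0858 = 169.365 + 78.0858 = 247.451.
Reliability = 247.451 / 265.386 = 0.9324.

0.9324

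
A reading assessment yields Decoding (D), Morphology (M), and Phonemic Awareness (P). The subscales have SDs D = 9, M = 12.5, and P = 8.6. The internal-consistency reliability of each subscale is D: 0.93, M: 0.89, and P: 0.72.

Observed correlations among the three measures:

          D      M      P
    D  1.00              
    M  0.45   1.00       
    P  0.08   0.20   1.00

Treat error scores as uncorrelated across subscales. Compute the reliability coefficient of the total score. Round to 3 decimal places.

Var(D+M+P) = 9² + 12.5² + 8.6² + 2·[9·12.5·0.45 + 9·8.6·0.08 + 12.5·8.6·0.20] = 311.21 + 156.634 = 467.844.
With uncorrelated errors the cross-covariances are all true-score covariance, so they carry over unchanged; only the diagonal terms shrink to ρᵢσᵢ².
True-score variance = [9²·0.93 + 12.5²·0.89 + 8.6²·0.72] + 156.634 = 267.644 + 156.634 = 424.278.
Reliability = 424.278 / 467.844 = 0.907.

0.907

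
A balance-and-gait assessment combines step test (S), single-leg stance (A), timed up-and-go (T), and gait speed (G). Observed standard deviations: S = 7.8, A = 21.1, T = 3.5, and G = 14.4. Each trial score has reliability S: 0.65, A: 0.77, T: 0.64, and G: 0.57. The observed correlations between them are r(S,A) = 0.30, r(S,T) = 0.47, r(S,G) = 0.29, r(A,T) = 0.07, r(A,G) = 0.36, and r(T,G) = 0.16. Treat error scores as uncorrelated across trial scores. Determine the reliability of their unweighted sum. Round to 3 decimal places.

Var(S+A+T+G) = 7.8² + 21.1² + 3.5² + 14.4² + 2·[7.8·21.1·0.30 + 7.8·3.5·0.47 + 7.8·14.4·0.29 + 21.1·3.5·0.07 + 21.1·14.4·0.36 + 3.5·14.4·0.16] = 725.66 + 434.787 = 1160.45.
Because errors are independent across components, Cov(Tᵢ,Tⱼ) = Cov(Xᵢ,Xⱼ); the off-diagonal part of the true-score variance is the same as above.
True-score variance = [7.8²·0.65 + 21.1²·0.77 + 3.5²·0.64 + 14.4²·0.57] + 434.787 = 508.393 + 434.787 = 943.18.
Reliability = 943.18 / 1160.45 = 0.813.

0.813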